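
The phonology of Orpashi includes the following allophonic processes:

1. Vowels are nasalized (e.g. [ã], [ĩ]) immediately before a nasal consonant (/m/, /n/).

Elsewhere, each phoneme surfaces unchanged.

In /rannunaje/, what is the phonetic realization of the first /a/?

/a/ (between /r/ and /n/) occurs before a nasal consonant → [ã] by rule 1.

[ã]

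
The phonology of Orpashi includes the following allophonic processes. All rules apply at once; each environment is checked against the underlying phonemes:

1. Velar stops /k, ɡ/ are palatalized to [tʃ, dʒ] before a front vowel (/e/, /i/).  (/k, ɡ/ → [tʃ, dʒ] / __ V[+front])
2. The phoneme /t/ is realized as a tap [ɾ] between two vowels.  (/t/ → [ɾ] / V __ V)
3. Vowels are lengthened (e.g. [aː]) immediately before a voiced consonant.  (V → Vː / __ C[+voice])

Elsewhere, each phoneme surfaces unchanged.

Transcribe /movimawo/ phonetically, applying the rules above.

/o/ (between /m/ and /v/): before a voiced consonant, so rule 3 applies → [oː].
/i/ — between /v/ and /m/, before a voiced consonant — surfaces as [iː] (rule 3).
/a/ meets the environment for rule 3 (before a voiced consonant) → [aː].
/o/ (word-final): rule 3 targets it, but not before a voiced consonant → unchanged [o].

[moːviːmaːwo]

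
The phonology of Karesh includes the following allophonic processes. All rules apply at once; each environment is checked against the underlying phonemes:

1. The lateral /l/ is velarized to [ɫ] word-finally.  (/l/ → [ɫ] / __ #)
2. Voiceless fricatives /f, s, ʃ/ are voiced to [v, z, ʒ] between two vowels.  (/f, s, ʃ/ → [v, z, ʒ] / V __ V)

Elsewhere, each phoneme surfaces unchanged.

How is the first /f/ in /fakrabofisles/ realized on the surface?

[f]

/f/ (word-initial) fails the environment for rule 2, so it stays [f].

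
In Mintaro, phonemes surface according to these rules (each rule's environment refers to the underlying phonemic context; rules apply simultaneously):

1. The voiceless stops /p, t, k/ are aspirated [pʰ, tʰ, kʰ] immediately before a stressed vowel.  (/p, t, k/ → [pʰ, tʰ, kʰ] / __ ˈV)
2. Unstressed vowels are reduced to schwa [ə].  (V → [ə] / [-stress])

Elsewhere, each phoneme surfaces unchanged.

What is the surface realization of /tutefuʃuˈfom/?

/t/ (word-initial): rule 1 targets it, but not immediately before a stressed vowel → unchanged [t].
Rule 2 applies to /u/ (between /t/ and /t/: in an unstressed syllable) → [ə].
/t/ (between /u/ and /e/) fails the environment for rule 1, so it stays [t].
Rule 2 applies to /e/ (between /t/ and /f/: in an unstressed syllable) → [ə].
/f/ — not in any rule's target class → [f].
/u/ meets the environment for rule 2 (in an unstressed syllable) → [ə].
/ʃ/ stays [ʃ].
/u/ (between /ʃ/ and /f/) occurs in an unstressed syllable → [ə] by rule 2.
/f/ (between /u/ and /o/) is unaffected → [f].
/o/ (between /f/ and /m/): rule 2 targets it, but not in an unstressed syllable → unchanged [o].
/m/ — not in any rule's target class → [m].

[tətəfəʃəˈfom]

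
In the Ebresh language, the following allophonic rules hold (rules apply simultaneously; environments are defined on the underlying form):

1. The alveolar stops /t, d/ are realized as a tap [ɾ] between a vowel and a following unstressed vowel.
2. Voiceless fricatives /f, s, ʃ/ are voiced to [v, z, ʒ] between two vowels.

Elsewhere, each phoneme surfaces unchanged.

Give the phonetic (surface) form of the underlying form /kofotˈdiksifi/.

/k/ — not in any rule's target class → [k].
/o/ stays [o].
/f/ (between /o/ and /o/): between two vowels, so rule 2 applies → [v].
/o/ (between /f/ and /t/): no rule targets it → [o].
/t/ — between /o/ and /d/; rule 1 does not apply here → [t].
/d/ (between /t/ and /i/) is in the target of rule 1 but the environment (between a vowel and a following unstressed vowel) is not met → [d].
/i/ stays [i].
/k/ — not in any rule's target class → [k].
/s/ (between /k/ and /i/): rule 2 targets it, but not between two vowels → unchanged [s].
/i/ (between /s/ and /f/) is unaffected → [i].
/f/ (between /i/ and /i/) occurs between two vowels → [v] by rule 2.
/i/ — not in any rule's target class → [i].

[kovotˈdiksivi]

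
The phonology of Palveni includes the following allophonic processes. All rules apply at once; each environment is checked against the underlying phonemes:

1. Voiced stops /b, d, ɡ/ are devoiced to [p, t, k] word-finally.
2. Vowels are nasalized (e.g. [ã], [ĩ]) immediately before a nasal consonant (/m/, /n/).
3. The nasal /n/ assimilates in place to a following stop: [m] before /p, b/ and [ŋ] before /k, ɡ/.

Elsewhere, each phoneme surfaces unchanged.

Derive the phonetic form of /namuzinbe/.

[nãmuzĩmbe]

/n/ (word-initial) fails the environment for rule 3, so it stays [n].
/a/ — between /n/ and /m/, before a nasal consonant — surfaces as [ã] (rule 2).
/m/ (between /a/ and /u/): no rule targets it → [m].
/u/ — between /m/ and /z/; rule 2 does not apply here → [u].
/z/ stays [z].
/i/ (between /z/ and /n/): before a nasal consonant, so rule 2 applies → [ĩ].
Rule 3 applies to /n/ (between /i/ and /b/: before a labial or velar stop) → [m].
/b/ (between /n/ and /e/): rule 1 targets it, but not word-finally → unchanged [b].
/e/ (word-final) is in the target of rule 2 but the environment (before a nasal consonant) is not met → [e].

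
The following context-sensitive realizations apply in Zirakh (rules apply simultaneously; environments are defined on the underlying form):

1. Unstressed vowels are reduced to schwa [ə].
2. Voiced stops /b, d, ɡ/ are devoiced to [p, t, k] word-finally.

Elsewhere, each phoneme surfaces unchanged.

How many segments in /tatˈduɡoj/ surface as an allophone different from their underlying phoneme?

2

Segments that undergo a rule: /a/ → [ə] (rule 1); /o/ → [ə] (rule 1).
All other segments surface unchanged.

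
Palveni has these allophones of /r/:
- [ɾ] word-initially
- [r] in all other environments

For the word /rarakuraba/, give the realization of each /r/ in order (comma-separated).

Occurrence 1 (position 1): word-initially → [ɾ].
Occurrence 2 (position 3): no conditioning environment matches → elsewhere allophone [r].
Occurrence 3 (position 7): no conditioning environment matches → elsewhere allophone [r].

[ɾ], [r], [r]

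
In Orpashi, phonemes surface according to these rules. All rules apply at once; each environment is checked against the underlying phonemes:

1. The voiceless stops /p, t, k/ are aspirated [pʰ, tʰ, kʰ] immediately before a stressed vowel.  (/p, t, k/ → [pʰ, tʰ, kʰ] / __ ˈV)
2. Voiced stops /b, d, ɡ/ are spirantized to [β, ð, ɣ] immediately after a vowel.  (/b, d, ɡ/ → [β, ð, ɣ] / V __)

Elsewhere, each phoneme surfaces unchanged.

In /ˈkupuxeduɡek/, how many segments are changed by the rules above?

Segments that undergo a rule: /k/ → [kʰ] (rule 1); /d/ → [ð] (rule 2); /ɡ/ → [ɣ] (rule 2).
All other segments surface unchanged.

3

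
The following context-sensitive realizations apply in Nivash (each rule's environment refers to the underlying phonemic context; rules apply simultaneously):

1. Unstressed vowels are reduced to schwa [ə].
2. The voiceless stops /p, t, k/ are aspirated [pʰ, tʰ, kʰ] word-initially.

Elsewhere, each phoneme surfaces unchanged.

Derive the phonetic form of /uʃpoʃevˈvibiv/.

[əʃpəʃəvˈvibəv]

/u/ (word-initial) occurs in an unstressed syllable → [ə] by rule 1.
/ʃ/ (between /u/ and /p/) is unaffected → [ʃ].
/p/ (between /ʃ/ and /o/) fails the environment for rule 2, so it stays [p].
Rule 1 applies to /o/ (between /p/ and /ʃ/: in an unstressed syllable) → [ə].
/ʃ/ (between /o/ and /e/) is unaffected → [ʃ].
/e/ — between /ʃ/ and /v/, in an unstressed syllable — surfaces as [ə] (rule 1).
/v/ — not in any rule's target class → [v].
/v/ stays [v].
/i/ (between /v/ and /b/) is in the target of rule 1 but the environment (in an unstressed syllable) is not met → [i].
/b/ stays [b].
/i/ meets the environment for rule 1 (in an unstressed syllable) → [ə].
/v/ (word-final) is unaffected → [v].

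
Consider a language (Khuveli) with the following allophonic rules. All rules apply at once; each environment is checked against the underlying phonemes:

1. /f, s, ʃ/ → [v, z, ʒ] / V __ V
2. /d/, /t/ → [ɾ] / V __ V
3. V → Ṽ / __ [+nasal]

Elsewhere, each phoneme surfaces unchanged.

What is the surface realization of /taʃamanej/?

/t/ (word-initial) fails the environment for rule 2, so it stays [t].
/a/ (between /t/ and /ʃ/) is in the target of rule 3 but the environment (before a nasal consonant) is not met → [a].
/ʃ/ — between /a/ and /a/, between two vowels — surfaces as [ʒ] (rule 1).
Rule 3 applies to /a/ (between /ʃ/ and /m/: before a nasal consonant) → [ã].
Rule 3 applies to /a/ (between /m/ and /n/: before a nasal consonant) → [ã].
/e/ (between /n/ and /j/) is in the target of rule 3 but the environment (before a nasal consonant) is not met → [e].

[taʒãmãnej]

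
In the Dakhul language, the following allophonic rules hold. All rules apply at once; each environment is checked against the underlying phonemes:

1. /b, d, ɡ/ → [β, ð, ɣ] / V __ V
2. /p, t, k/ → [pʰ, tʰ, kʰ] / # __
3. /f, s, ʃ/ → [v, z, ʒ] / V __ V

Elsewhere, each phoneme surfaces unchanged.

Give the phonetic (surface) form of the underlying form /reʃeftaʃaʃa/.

[reʒeftaʒaʒa]

/r/ — not in any rule's target class → [r].
/e/ (between /r/ and /ʃ/): no rule targets it → [e].
/ʃ/ meets the environment for rule 3 (between two vowels) → [ʒ].
/e/ stays [e].
/f/ (between /e/ and /t/) is in the target of rule 3 but the environment (between two vowels) is not met → [f].
/t/ (between /f/ and /a/) is in the target of rule 2 but the environment (word-initially) is not met → [t].
/a/ stays [a].
/ʃ/ (between /a/ and /a/): between two vowels, so rule 3 applies → [ʒ].
/a/ — not in any rule's target class → [a].
/ʃ/ meets the environment for rule 3 (between two vowels) → [ʒ].
/a/ (word-final): no rule targets it → [a].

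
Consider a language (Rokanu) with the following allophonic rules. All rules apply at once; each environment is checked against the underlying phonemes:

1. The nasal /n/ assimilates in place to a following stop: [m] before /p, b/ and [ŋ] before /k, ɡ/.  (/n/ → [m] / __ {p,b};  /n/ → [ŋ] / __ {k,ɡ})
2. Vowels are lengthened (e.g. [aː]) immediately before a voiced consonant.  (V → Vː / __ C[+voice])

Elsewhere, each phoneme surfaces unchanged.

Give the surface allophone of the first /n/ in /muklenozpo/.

[n]

/n/ — between /e/ and /o/; rule 1 does not apply here → [n].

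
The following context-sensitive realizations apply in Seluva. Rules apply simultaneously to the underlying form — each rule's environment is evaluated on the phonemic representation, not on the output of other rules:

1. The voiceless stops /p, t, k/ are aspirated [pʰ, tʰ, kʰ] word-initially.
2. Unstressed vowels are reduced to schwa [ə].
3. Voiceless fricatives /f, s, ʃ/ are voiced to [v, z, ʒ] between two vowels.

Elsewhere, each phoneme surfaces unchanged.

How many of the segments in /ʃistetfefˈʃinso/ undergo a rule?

Segments that undergo a rule: /i/ → [ə] (rule 2); /e/ → [ə] (rule 2); /e/ → [ə] (rule 2); /o/ → [ə] (rule 2).
All other segments surface unchanged.

4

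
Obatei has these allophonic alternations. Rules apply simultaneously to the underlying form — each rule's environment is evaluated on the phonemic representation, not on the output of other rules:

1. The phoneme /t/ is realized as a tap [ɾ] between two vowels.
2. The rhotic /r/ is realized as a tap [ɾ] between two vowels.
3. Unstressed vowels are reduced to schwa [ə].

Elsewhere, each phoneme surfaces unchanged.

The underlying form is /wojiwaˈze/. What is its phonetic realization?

/w/ (word-initial): no rule targets it → [w].
/o/ meets the environment for rule 3 (in an unstressed syllable) → [ə].
/j/ stays [j].
/i/ (between /j/ and /w/) occurs in an unstressed syllable → [ə] by rule 3.
/w/ (between /i/ and /a/): no rule targets it → [w].
Rule 3 applies to /a/ (between /w/ and /z/: in an unstressed syllable) → [ə].
/z/ (between /a/ and /e/): no rule targets it → [z].
/e/ — word-final; rule 3 does not apply here → [e].

[wəjəwəˈze]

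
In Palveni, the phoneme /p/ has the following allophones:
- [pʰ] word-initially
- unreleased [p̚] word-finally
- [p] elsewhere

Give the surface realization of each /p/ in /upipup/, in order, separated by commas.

[p], [p], [p̚]

Occurrence 1 (position 2): no conditioning environment matches → elsewhere allophone [p].
Occurrence 2 (position 4): no conditioning environment matches → elsewhere allophone [p].
Occurrence 3 (position 6): word-finally → [p̚].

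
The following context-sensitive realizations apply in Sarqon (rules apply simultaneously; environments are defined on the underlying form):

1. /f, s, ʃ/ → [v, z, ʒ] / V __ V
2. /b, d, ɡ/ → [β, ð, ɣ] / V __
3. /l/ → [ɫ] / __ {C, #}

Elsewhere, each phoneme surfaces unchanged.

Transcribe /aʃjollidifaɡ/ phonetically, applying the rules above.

/a/ — not in any rule's target class → [a].
/ʃ/ (between /a/ and /j/) fails the environment for rule 1, so it stays [ʃ].
/j/ (between /ʃ/ and /o/) is unaffected → [j].
/o/ (between /j/ and /l/) is unaffected → [o].
/l/ (between /o/ and /l/) occurs word-finally or immediately before a consonant → [ɫ] by rule 3.
/l/ (between /l/ and /i/): rule 3 targets it, but not word-finally or immediately before a consonant → unchanged [l].
/i/ (between /l/ and /d/): no rule targets it → [i].
/d/ meets the environment for rule 2 (immediately after a vowel) → [ð].
/i/ — not in any rule's target class → [i].
/f/ (between /i/ and /a/) occurs between two vowels → [v] by rule 1.
/a/ (between /f/ and /ɡ/): no rule targets it → [a].
/ɡ/ meets the environment for rule 2 (immediately after a vowel) → [ɣ].

[aʃjoɫliðivaɣ]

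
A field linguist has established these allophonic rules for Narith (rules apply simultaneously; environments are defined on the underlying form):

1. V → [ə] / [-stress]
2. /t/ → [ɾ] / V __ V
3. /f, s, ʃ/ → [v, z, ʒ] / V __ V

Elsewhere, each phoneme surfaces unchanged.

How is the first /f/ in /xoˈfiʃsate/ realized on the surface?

[v]

/f/ (between /o/ and /i/) occurs between two vowels → [v] by rule 3.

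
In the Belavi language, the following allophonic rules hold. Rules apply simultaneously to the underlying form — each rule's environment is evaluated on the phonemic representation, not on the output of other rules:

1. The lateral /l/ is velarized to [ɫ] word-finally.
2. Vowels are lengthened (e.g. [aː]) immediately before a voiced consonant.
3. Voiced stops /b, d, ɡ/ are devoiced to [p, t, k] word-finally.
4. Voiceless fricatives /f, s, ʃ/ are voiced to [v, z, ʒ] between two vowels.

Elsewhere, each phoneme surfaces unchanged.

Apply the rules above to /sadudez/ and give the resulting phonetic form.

/s/ — word-initial; rule 4 does not apply here → [s].
/a/ (between /s/ and /d/): before a voiced consonant, so rule 2 applies → [aː].
/d/ (between /a/ and /u/): rule 3 targets it, but not word-finally → unchanged [d].
Rule 2 applies to /u/ (between /d/ and /d/: before a voiced consonant) → [uː].
/d/ (between /u/ and /e/) fails the environment for rule 3, so it stays [d].
Rule 2 applies to /e/ (between /d/ and /z/: before a voiced consonant) → [eː].
/z/ (word-final): no rule targets it → [z].

[saːduːdeːz]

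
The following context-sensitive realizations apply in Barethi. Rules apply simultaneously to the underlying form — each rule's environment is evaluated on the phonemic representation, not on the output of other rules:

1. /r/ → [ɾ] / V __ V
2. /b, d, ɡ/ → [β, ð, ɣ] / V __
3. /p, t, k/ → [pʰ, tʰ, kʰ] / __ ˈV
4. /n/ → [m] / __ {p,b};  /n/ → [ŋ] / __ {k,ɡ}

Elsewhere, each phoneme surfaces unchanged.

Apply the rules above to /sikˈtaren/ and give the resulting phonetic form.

[sikˈtʰaɾen]

/s/ stays [s].
/i/ — not in any rule's target class → [i].
/k/ (between /i/ and /t/) is in the target of rule 3 but the environment (immediately before a stressed vowel) is not met → [k].
Rule 3 applies to /t/ (between /k/ and /a/: immediately before a stressed vowel) → [tʰ].
/a/ (between /t/ and /r/): no rule targets it → [a].
/r/ (between /a/ and /e/) occurs between two vowels → [ɾ] by rule 1.
/e/ — not in any rule's target class → [e].
/n/ (word-final): rule 4 targets it, but not before a labial or velar stop → unchanged [n].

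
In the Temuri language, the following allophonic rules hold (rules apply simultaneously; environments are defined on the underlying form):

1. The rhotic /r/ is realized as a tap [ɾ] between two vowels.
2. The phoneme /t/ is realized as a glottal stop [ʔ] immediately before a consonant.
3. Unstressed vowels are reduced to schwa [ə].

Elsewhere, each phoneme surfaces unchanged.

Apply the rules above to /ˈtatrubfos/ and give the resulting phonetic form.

/t/ (word-initial): rule 2 targets it, but not immediately before a consonant → unchanged [t].
/a/ (between /t/ and /t/) is in the target of rule 3 but the environment (in an unstressed syllable) is not met → [a].
/t/ — between /a/ and /r/, immediately before a consonant — surfaces as [ʔ] (rule 2).
/r/ — between /t/ and /u/; rule 1 does not apply here → [r].
/u/ meets the environment for rule 3 (in an unstressed syllable) → [ə].
/o/ meets the environment for rule 3 (in an unstressed syllable) → [ə].

[ˈtaʔrəbfəs]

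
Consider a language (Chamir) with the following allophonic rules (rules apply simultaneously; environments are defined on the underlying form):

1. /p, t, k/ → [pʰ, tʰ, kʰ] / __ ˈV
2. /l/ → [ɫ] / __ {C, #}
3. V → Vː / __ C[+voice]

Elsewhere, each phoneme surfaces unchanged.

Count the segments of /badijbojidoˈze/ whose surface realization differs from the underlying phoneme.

5

Segments that undergo a rule: /a/ → [aː] (rule 3); /i/ → [iː] (rule 3); /o/ → [oː] (rule 3); /i/ → [iː] (rule 3); /o/ → [oː] (rule 3).
All other segments surface unchanged.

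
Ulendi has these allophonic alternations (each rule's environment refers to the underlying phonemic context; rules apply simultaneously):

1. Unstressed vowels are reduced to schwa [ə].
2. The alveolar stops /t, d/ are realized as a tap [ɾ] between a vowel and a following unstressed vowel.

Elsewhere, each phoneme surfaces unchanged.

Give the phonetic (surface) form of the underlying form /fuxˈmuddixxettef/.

/f/ (word-initial) is unaffected → [f].
/u/ meets the environment for rule 1 (in an unstressed syllable) → [ə].
/x/ stays [x].
/m/ stays [m].
/u/ (between /m/ and /d/) is in the target of rule 1 but the environment (in an unstressed syllable) is not met → [u].
/d/ — between /u/ and /d/; rule 2 does not apply here → [d].
/d/ — between /d/ and /i/; rule 2 does not apply here → [d].
/i/ — between /d/ and /x/, in an unstressed syllable — surfaces as [ə] (rule 1).
/x/ (between /i/ and /x/): no rule targets it → [x].
/x/ — not in any rule's target class → [x].
/e/ (between /x/ and /t/) occurs in an unstressed syllable → [ə] by rule 1.
/t/ (between /e/ and /t/) fails the environment for rule 2, so it stays [t].
/t/ — between /t/ and /e/; rule 2 does not apply here → [t].
/e/ (between /t/ and /f/) occurs in an unstressed syllable → [ə] by rule 1.
/f/ stays [f].

[fəxˈmuddəxxəttəf]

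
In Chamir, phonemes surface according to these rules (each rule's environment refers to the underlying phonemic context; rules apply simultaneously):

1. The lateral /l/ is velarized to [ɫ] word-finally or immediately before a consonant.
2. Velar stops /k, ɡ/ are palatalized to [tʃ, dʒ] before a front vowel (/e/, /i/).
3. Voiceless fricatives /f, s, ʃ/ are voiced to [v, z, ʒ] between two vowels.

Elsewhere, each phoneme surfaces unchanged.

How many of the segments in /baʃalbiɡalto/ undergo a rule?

Segments that undergo a rule: /ʃ/ → [ʒ] (rule 3); /l/ → [ɫ] (rule 1); /l/ → [ɫ] (rule 1).
All other segments surface unchanged.

3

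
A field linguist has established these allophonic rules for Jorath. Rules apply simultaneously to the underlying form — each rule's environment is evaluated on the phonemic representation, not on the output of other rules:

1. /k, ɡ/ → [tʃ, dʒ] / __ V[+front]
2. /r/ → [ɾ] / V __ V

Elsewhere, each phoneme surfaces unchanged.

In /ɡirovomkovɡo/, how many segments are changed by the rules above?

Segments that undergo a rule: /ɡ/ → [dʒ] (rule 1); /r/ → [ɾ] (rule 2).
All other segments surface unchanged.

2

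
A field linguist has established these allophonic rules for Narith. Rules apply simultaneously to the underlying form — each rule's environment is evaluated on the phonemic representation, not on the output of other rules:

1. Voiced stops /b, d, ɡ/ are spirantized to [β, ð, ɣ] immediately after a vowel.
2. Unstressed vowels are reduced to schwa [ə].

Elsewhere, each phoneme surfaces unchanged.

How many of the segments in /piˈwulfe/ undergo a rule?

2

Segments that undergo a rule: /i/ → [ə] (rule 2); /e/ → [ə] (rule 2).
All other segments surface unchanged.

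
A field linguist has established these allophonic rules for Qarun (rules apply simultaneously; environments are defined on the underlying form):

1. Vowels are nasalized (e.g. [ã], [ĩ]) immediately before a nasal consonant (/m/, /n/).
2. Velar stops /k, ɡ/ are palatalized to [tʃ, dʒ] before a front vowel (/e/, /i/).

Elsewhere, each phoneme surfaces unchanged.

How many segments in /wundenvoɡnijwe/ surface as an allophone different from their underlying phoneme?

Segments that undergo a rule: /u/ → [ũ] (rule 1); /e/ → [ẽ] (rule 1).
All other segments surface unchanged.

2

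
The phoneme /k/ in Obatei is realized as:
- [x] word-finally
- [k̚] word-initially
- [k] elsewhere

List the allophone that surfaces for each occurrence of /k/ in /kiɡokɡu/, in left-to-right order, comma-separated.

Occurrence 1 (position 1): word-initially → [k̚].
Occurrence 2 (position 5): no conditioning environment matches → elsewhere allophone [k].

[k̚], [k]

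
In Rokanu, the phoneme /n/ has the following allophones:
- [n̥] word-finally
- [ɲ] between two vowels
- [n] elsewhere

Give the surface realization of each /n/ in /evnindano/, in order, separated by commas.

Occurrence 1 (position 3): no conditioning environment matches → elsewhere allophone [n].
Occurrence 2 (position 5): no conditioning environment matches → elsewhere allophone [n].
Occurrence 3 (position 8): between two vowels → [ɲ].

[n], [n], [ɲ]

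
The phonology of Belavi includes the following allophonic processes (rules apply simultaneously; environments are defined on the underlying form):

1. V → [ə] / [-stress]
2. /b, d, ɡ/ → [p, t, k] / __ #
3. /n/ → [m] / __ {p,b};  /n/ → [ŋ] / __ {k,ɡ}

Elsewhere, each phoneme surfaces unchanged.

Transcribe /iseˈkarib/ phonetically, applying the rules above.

/i/ (word-initial) occurs in an unstressed syllable → [ə] by rule 1.
/s/ (between /i/ and /e/) is unaffected → [s].
/e/ — between /s/ and /k/, in an unstressed syllable — surfaces as [ə] (rule 1).
/k/ — not in any rule's target class → [k].
/a/ (between /k/ and /r/): rule 1 targets it, but not in an unstressed syllable → unchanged [a].
/r/ stays [r].
/i/ — between /r/ and /b/, in an unstressed syllable — surfaces as [ə] (rule 1).
/b/ — word-final, word-finally — surfaces as [p] (rule 2).

[əsəˈkarəp]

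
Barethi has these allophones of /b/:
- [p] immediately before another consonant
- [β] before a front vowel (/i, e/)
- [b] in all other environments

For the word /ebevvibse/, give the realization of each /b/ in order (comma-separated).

Occurrence 1 (position 2): before a front vowel (/i, e/) → [β].
Occurrence 2 (position 7): immediately before another consonant → [p].

[β], [p]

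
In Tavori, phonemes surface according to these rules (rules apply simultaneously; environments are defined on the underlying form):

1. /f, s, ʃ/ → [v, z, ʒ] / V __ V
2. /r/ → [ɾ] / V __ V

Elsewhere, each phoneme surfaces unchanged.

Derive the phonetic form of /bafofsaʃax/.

[bavofsaʒax]

/b/ (word-initial) is unaffected → [b].
/a/ (between /b/ and /f/): no rule targets it → [a].
/f/ (between /a/ and /o/): between two vowels, so rule 1 applies → [v].
/o/ — not in any rule's target class → [o].
/f/ (between /o/ and /s/) fails the environment for rule 1, so it stays [f].
/s/ (between /f/ and /a/) is in the target of rule 1 but the environment (between two vowels) is not met → [s].
/a/ stays [a].
/ʃ/ — between /a/ and /a/, between two vowels — surfaces as [ʒ] (rule 1).
/a/ stays [a].
/x/ (word-final): no rule targets it → [x].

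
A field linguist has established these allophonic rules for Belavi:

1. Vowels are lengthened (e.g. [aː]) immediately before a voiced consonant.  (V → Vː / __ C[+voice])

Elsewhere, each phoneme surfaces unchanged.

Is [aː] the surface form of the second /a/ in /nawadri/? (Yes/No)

Yes

/a/ meets the environment for rule 1 (before a voiced consonant) → [aː].
The actual realization is [aː], which matches [aː].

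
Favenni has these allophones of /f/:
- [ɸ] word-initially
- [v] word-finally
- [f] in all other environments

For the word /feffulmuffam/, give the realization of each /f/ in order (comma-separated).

Occurrence 1 (position 1): word-initially → [ɸ].
Occurrence 2 (position 3): no conditioning environment matches → elsewhere allophone [f].
Occurrence 3 (position 4): no conditioning environment matches → elsewhere allophone [f].
Occurrence 4 (position 9): no conditioning environment matches → elsewhere allophone [f].
Occurrence 5 (position 10): no conditioning environment matches → elsewhere allophone [f].

[ɸ], [f], [f], [f], [f]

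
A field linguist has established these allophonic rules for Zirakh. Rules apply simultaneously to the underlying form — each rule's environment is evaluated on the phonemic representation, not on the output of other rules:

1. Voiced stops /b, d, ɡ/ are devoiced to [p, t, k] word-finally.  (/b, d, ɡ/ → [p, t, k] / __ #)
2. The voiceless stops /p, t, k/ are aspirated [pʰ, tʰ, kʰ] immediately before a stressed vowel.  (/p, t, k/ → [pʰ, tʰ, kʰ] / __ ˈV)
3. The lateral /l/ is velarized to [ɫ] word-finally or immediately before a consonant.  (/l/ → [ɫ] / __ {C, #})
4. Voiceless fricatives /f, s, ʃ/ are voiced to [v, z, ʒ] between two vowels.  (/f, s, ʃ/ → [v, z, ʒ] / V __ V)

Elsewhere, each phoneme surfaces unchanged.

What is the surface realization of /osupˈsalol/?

[ozupˈsaloɫ]

/o/ — not in any rule's target class → [o].
Rule 4 applies to /s/ (between /o/ and /u/: between two vowels) → [z].
/u/ — not in any rule's target class → [u].
/p/ (between /u/ and /s/) is in the target of rule 2 but the environment (immediately before a stressed vowel) is not met → [p].
/s/ — between /p/ and /a/; rule 4 does not apply here → [s].
/a/ (between /s/ and /l/): no rule targets it → [a].
/l/ (between /a/ and /o/) fails the environment for rule 3, so it stays [l].
/o/ stays [o].
Rule 3 applies to /l/ (word-final: word-finally or immediately before a consonant) → [ɫ].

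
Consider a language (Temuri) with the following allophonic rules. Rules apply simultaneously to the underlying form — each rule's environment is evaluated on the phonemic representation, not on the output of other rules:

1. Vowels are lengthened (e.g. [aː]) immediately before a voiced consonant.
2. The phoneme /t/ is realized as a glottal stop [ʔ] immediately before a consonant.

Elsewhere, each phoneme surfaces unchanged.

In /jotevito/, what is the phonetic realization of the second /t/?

[t]

/t/ — between /i/ and /o/; rule 2 does not apply here → [t].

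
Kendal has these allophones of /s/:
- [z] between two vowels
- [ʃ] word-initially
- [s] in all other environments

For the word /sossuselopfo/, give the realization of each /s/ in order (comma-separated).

[ʃ], [s], [s], [z]

Occurrence 1 (position 1): word-initially → [ʃ].
Occurrence 2 (position 3): no conditioning environment matches → elsewhere allophone [s].
Occurrence 3 (position 4): no conditioning environment matches → elsewhere allophone [s].
Occurrence 4 (position 6): between two vowels → [z].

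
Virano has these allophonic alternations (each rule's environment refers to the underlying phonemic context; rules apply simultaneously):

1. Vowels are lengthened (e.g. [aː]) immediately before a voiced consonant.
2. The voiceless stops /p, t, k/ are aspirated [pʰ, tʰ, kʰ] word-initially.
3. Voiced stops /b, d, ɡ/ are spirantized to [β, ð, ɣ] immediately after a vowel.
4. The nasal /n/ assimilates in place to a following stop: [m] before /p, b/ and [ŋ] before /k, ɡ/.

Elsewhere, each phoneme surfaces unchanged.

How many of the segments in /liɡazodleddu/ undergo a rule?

Segments that undergo a rule: /i/ → [iː] (rule 1); /ɡ/ → [ɣ] (rule 3); /a/ → [aː] (rule 1); /o/ → [oː] (rule 1); /d/ → [ð] (rule 3); /e/ → [eː] (rule 1); /d/ → [ð] (rule 3).
All other segments surface unchanged.

7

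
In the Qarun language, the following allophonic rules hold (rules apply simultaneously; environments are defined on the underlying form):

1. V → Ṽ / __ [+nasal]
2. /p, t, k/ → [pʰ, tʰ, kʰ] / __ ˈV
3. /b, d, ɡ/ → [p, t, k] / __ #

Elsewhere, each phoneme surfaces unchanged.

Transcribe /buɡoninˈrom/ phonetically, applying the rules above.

[buɡõnĩnˈrõm]

/b/ (word-initial) is in the target of rule 3 but the environment (word-finally) is not met → [b].
/u/ (between /b/ and /ɡ/) is in the target of rule 1 but the environment (before a nasal consonant) is not met → [u].
/ɡ/ — between /u/ and /o/; rule 3 does not apply here → [ɡ].
/o/ (between /ɡ/ and /n/): before a nasal consonant, so rule 1 applies → [õ].
/i/ meets the environment for rule 1 (before a nasal consonant) → [ĩ].
/o/ — between /r/ and /m/, before a nasal consonant — surfaces as [õ] (rule 1).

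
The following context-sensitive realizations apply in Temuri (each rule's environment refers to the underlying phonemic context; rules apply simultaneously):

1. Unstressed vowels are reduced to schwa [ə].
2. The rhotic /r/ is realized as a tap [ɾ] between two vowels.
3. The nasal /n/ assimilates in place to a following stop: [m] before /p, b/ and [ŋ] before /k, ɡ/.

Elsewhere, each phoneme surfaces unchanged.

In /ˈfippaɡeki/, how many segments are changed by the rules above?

Segments that undergo a rule: /a/ → [ə] (rule 1); /e/ → [ə] (rule 1); /i/ → [ə] (rule 1).
All other segments surface unchanged.

3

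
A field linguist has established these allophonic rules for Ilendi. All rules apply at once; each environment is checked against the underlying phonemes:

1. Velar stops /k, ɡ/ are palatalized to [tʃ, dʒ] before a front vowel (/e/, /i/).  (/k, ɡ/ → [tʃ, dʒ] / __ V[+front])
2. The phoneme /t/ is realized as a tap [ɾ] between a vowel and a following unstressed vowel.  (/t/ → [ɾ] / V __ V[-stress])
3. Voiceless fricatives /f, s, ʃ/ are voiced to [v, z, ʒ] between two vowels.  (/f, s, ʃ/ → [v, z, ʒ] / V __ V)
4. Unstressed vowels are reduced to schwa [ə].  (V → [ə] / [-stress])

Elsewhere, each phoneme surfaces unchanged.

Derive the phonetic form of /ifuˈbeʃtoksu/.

/i/ (word-initial) occurs in an unstressed syllable → [ə] by rule 4.
/f/ (between /i/ and /u/): between two vowels, so rule 3 applies → [v].
/u/ — between /f/ and /b/, in an unstressed syllable — surfaces as [ə] (rule 4).
/b/ stays [b].
/e/ (between /b/ and /ʃ/) fails the environment for rule 4, so it stays [e].
/ʃ/ (between /e/ and /t/) is in the target of rule 3 but the environment (between two vowels) is not met → [ʃ].
/t/ (between /ʃ/ and /o/) fails the environment for rule 2, so it stays [t].
/o/ — between /t/ and /k/, in an unstressed syllable — surfaces as [ə] (rule 4).
/k/ (between /o/ and /s/): rule 1 targets it, but not before a front vowel → unchanged [k].
/s/ (between /k/ and /u/) is in the target of rule 3 but the environment (between two vowels) is not met → [s].
/u/ — word-final, in an unstressed syllable — surfaces as [ə] (rule 4).

[əvəˈbeʃtəksə]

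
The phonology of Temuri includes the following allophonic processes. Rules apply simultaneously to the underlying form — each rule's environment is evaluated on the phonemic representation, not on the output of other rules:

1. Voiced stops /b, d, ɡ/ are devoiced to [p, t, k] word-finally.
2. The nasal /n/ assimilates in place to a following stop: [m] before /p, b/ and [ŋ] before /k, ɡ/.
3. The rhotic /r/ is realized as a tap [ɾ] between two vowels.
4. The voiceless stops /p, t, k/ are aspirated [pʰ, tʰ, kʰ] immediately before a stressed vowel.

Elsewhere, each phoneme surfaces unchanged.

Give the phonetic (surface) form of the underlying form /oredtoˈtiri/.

[oɾedtoˈtʰiɾi]

/r/ (between /o/ and /e/) occurs between two vowels → [ɾ] by rule 3.
/d/ (between /e/ and /t/) is in the target of rule 1 but the environment (word-finally) is not met → [d].
/t/ (between /d/ and /o/) is in the target of rule 4 but the environment (immediately before a stressed vowel) is not met → [t].
Rule 4 applies to /t/ (between /o/ and /i/: immediately before a stressed vowel) → [tʰ].
Rule 3 applies to /r/ (between /i/ and /i/: between two vowels) → [ɾ].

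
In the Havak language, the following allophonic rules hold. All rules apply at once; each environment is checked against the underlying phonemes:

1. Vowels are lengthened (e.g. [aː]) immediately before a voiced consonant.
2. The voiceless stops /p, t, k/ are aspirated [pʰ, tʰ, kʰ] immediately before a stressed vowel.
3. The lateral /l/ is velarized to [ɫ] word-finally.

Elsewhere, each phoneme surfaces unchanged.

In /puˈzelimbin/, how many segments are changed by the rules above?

4

Segments that undergo a rule: /u/ → [uː] (rule 1); /e/ → [eː] (rule 1); /i/ → [iː] (rule 1); /i/ → [iː] (rule 1).
All other segments surface unchanged.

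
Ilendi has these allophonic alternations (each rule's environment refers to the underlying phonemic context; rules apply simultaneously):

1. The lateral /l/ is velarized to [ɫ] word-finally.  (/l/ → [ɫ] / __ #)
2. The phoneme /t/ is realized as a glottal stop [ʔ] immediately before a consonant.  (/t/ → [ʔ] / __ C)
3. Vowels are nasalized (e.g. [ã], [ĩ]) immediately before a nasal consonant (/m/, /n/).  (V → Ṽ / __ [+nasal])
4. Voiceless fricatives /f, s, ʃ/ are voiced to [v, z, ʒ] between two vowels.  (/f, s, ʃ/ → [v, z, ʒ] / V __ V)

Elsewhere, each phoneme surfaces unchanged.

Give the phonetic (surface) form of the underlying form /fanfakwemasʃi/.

/f/ (word-initial): rule 4 targets it, but not between two vowels → unchanged [f].
/a/ (between /f/ and /n/) occurs before a nasal consonant → [ã] by rule 3.
/n/ (between /a/ and /f/): no rule targets it → [n].
/f/ — between /n/ and /a/; rule 4 does not apply here → [f].
/a/ — between /f/ and /k/; rule 3 does not apply here → [a].
/k/ (between /a/ and /w/): no rule targets it → [k].
/w/ (between /k/ and /e/): no rule targets it → [w].
/e/ — between /w/ and /m/, before a nasal consonant — surfaces as [ẽ] (rule 3).
/m/ (between /e/ and /a/) is unaffected → [m].
/a/ — between /m/ and /s/; rule 3 does not apply here → [a].
/s/ (between /a/ and /ʃ/) is in the target of rule 4 but the environment (between two vowels) is not met → [s].
/ʃ/ (between /s/ and /i/) is in the target of rule 4 but the environment (between two vowels) is not met → [ʃ].
/i/ (word-final) is in the target of rule 3 but the environment (before a nasal consonant) is not met → [i].

[fãnfakwẽmasʃi]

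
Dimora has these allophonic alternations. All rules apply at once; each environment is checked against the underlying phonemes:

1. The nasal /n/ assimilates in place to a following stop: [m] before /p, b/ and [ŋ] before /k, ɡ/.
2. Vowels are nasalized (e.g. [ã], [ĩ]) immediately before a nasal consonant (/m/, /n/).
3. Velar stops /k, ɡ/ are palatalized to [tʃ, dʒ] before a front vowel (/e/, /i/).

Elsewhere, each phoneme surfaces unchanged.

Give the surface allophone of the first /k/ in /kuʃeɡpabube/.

[k]

/k/ (word-initial): rule 3 targets it, but not before a front vowel → unchanged [k].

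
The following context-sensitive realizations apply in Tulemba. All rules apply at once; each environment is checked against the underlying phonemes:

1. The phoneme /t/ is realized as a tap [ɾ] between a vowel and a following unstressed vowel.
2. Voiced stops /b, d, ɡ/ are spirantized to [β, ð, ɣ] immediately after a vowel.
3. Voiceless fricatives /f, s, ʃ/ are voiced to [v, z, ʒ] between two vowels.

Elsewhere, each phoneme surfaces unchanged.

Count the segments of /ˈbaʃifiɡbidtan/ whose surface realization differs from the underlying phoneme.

Segments that undergo a rule: /ʃ/ → [ʒ] (rule 3); /f/ → [v] (rule 3); /ɡ/ → [ɣ] (rule 2); /d/ → [ð] (rule 2).
All other segments surface unchanged.

4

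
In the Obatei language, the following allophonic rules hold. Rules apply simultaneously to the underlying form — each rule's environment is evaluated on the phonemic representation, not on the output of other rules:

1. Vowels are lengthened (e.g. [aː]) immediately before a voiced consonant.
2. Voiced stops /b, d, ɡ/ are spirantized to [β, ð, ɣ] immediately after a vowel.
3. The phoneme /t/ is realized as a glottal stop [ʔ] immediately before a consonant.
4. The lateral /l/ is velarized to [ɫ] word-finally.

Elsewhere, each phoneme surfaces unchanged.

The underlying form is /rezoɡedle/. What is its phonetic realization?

/r/ (word-initial): no rule targets it → [r].
/e/ (between /r/ and /z/): before a voiced consonant, so rule 1 applies → [eː].
/z/ (between /e/ and /o/) is unaffected → [z].
Rule 1 applies to /o/ (between /z/ and /ɡ/: before a voiced consonant) → [oː].
/ɡ/ — between /o/ and /e/, immediately after a vowel — surfaces as [ɣ] (rule 2).
/e/ — between /ɡ/ and /d/, before a voiced consonant — surfaces as [eː] (rule 1).
Rule 2 applies to /d/ (between /e/ and /l/: immediately after a vowel) → [ð].
/l/ (between /d/ and /e/): rule 4 targets it, but not word-finally → unchanged [l].
/e/ — word-final; rule 1 does not apply here → [e].

[reːzoːɣeːðle]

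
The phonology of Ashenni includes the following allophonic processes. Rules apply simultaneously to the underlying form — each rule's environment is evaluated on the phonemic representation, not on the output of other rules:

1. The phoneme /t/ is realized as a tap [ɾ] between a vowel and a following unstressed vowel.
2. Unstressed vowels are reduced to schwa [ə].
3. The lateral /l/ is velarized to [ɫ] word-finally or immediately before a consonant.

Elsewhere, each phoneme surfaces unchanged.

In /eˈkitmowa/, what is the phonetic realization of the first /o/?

[ə]

/o/ (between /m/ and /w/): in an unstressed syllable, so rule 2 applies → [ə].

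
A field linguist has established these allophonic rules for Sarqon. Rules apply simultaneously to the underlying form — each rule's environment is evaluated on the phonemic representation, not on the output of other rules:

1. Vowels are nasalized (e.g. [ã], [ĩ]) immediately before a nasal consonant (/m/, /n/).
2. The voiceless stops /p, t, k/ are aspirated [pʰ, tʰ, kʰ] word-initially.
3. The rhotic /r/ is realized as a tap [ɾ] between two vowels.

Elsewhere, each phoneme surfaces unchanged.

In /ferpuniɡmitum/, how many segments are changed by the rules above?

Segments that undergo a rule: /u/ → [ũ] (rule 1); /u/ → [ũ] (rule 1).
All other segments surface unchanged.

2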